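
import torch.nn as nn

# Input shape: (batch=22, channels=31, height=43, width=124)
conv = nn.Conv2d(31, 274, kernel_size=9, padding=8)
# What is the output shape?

Input shape: (22, 31, 43, 124)
Output shape: (22, 274, 51, 132)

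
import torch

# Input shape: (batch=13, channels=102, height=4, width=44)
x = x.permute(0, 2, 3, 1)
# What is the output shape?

Input shape: (13, 102, 4, 44)
Output shape: (13, 4, 44, 102)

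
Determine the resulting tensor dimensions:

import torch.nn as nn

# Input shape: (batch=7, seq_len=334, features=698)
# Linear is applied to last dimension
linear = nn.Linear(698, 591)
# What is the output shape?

Input shape: (7, 334, 698)
Output shape: (7, 334, 591)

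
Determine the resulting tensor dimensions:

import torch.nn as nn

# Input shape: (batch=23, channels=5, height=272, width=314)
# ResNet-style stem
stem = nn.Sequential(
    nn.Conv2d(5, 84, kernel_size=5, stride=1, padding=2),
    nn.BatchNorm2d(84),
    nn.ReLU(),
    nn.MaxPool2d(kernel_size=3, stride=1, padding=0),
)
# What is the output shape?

Input shape: (23, 5, 272, 314)
  -> after Conv2d 5x5 stride=1: (23, 84, 272, 314)
Output shape: (23, 84, 270, 312)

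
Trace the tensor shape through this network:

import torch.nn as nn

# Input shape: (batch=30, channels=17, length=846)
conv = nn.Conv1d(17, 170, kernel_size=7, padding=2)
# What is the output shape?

Input shape: (30, 17, 846)
Output shape: (30, 170, 844)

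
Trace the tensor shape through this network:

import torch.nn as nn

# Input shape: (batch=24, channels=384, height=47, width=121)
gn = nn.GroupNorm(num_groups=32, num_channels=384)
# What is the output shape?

Input shape: (24, 384, 47, 121)
Output shape: (24, 384, 47, 121)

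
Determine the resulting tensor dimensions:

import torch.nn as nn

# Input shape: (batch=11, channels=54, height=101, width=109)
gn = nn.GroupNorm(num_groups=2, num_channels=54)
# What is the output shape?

Input shape: (11, 54, 101, 109)
Output shape: (11, 54, 101, 109)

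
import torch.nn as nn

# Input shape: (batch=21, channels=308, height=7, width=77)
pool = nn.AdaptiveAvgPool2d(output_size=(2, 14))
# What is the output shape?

Input shape: (21, 308, 7, 77)
Output shape: (21, 308, 2, 14)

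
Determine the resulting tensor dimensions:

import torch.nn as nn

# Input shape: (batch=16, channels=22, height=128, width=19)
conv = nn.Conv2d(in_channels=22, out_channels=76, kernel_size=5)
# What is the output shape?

Input shape: (16, 22, 128, 19)
Output shape: (16, 76, 124, 15)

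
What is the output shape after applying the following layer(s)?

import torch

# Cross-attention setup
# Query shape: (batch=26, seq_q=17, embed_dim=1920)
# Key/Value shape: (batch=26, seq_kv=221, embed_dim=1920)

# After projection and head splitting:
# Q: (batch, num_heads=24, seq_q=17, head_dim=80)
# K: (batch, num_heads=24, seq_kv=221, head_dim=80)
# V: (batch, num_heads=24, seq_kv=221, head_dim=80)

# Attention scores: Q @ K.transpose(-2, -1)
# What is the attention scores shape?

Input shape: (26, 17, 1920)
Output shape: (26, 24, 17, 221)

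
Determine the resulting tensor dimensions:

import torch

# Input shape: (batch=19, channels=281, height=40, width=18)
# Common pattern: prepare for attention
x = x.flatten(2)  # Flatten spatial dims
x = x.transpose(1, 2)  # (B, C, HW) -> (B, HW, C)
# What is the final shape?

Input shape: (19, 281, 40, 18)
  -> after flatten(2): (19, 281, 720)
Output shape: (19, 720, 281)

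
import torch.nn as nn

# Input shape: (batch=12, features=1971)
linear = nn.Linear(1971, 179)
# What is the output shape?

Input shape: (12, 1971)
Output shape: (12, 179)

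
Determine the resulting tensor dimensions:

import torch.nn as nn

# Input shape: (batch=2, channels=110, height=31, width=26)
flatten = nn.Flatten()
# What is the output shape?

Input shape: (2, 110, 31, 26)
Output shape: (2, 88660)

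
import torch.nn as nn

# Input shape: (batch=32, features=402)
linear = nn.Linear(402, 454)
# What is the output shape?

Input shape: (32, 402)
Output shape: (32, 454)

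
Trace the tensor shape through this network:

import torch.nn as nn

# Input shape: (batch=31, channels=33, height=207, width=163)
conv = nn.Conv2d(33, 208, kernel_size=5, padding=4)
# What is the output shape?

Input shape: (31, 33, 207, 163)
Output shape: (31, 208, 211, 167)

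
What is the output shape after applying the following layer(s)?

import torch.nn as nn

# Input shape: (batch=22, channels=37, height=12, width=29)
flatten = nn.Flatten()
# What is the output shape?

Input shape: (22, 37, 12, 29)
Output shape: (22, 12876)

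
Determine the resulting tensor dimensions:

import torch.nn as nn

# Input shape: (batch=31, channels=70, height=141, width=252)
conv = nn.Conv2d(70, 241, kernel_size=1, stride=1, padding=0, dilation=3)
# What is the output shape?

Input shape: (31, 70, 141, 252)
Output shape: (31, 241, 141, 252)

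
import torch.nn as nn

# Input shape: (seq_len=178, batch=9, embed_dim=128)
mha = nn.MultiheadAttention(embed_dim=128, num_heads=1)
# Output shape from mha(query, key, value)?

Input shape: (178, 9, 128)
Output shape: (178, 9, 128)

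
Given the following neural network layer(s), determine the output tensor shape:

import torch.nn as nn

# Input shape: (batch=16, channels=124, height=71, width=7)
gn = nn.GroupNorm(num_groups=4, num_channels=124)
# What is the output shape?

Input shape: (16, 124, 71, 7)
Output shape: (16, 124, 71, 7)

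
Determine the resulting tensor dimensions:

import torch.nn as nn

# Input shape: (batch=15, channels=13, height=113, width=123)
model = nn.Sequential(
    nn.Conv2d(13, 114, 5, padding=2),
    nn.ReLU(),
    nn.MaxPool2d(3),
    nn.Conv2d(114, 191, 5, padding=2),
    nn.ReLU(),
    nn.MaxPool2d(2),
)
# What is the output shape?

Input shape: (15, 13, 113, 123)
  -> after first Conv2d: (15, 114, 113, 123)
  -> after first MaxPool2d: (15, 114, 37, 41)
  -> after second Conv2d: (15, 191, 37, 41)
Output shape: (15, 191, 18, 20)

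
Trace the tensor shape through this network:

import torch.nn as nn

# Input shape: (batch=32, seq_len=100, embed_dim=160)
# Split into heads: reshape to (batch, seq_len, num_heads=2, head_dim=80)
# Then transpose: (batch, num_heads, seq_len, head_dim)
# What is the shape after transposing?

Input shape: (32, 100, 160)
  -> after reshape: (32, 100, 2, 80)
Output shape: (32, 2, 100, 80)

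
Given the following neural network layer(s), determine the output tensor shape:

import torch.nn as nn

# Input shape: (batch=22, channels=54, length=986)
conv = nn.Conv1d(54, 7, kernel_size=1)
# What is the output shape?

Input shape: (22, 54, 986)
Output shape: (22, 7, 986)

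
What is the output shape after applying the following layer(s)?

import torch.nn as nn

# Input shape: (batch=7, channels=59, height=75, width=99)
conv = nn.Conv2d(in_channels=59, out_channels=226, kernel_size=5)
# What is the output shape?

Input shape: (7, 59, 75, 99)
Output shape: (7, 226, 71, 95)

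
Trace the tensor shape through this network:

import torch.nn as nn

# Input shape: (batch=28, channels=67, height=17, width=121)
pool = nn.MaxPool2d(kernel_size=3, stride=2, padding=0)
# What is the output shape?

Input shape: (28, 67, 17, 121)
Output shape: (28, 67, 8, 60)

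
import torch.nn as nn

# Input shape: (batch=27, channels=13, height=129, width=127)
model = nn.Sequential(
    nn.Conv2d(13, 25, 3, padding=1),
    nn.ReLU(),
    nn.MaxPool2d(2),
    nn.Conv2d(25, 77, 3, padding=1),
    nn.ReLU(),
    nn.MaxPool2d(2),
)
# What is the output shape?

Input shape: (27, 13, 129, 127)
  -> after first Conv2d: (27, 25, 129, 127)
  -> after first MaxPool2d: (27, 25, 64, 63)
  -> after second Conv2d: (27, 77, 64, 63)
Output shape: (27, 77, 32, 31)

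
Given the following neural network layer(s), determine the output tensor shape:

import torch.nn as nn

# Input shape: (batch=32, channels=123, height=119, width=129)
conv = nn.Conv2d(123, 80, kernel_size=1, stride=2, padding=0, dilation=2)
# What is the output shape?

Input shape: (32, 123, 119, 129)
Output shape: (32, 80, 60, 65)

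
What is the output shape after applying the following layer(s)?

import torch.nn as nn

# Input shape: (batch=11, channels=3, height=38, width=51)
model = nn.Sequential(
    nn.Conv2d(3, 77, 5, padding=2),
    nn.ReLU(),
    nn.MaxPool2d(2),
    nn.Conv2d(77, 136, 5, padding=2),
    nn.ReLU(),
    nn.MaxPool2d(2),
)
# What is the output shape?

Input shape: (11, 3, 38, 51)
  -> after first Conv2d: (11, 77, 38, 51)
  -> after first MaxPool2d: (11, 77, 19, 25)
  -> after second Conv2d: (11, 136, 19, 25)
Output shape: (11, 136, 9, 12)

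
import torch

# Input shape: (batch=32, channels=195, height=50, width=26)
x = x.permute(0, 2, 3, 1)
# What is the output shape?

Input shape: (32, 195, 50, 26)
Output shape: (32, 50, 26, 195)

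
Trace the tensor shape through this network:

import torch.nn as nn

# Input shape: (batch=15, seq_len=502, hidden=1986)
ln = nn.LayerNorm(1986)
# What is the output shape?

Input shape: (15, 502, 1986)
Output shape: (15, 502, 1986)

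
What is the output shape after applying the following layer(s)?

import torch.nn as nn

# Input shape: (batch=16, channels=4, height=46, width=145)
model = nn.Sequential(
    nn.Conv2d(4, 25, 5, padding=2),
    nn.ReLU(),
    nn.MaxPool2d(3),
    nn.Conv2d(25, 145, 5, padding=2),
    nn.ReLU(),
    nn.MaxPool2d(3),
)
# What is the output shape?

Input shape: (16, 4, 46, 145)
  -> after first Conv2d: (16, 25, 46, 145)
  -> after first MaxPool2d: (16, 25, 15, 48)
  -> after second Conv2d: (16, 145, 15, 48)
Output shape: (16, 145, 5, 16)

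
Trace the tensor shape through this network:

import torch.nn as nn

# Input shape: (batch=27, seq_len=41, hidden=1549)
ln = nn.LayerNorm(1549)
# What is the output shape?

Input shape: (27, 41, 1549)
Output shape: (27, 41, 1549)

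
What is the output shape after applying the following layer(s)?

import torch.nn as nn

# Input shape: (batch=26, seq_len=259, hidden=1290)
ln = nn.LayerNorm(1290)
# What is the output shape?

Input shape: (26, 259, 1290)
Output shape: (26, 259, 1290)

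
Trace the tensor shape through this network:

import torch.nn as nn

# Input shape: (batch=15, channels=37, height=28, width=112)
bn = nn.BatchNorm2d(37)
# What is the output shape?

Input shape: (15, 37, 28, 112)
Output shape: (15, 37, 28, 112)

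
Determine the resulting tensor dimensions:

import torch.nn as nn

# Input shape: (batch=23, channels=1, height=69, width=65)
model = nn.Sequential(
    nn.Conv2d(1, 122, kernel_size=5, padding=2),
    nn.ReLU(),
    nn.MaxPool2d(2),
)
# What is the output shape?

Input shape: (23, 1, 69, 65)
  -> after Conv2d: (23, 122, 69, 65)
  -> after ReLU: (23, 122, 69, 65)
Output shape: (23, 122, 34, 32)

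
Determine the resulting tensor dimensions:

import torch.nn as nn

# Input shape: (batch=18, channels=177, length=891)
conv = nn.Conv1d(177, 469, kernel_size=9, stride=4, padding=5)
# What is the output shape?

Input shape: (18, 177, 891)
Output shape: (18, 469, 224)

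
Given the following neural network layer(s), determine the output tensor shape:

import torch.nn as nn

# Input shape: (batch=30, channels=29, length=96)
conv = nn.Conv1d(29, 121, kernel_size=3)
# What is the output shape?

Input shape: (30, 29, 96)
Output shape: (30, 121, 94)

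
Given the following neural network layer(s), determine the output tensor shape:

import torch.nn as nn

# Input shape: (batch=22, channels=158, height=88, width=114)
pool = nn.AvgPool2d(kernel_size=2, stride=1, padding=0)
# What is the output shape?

Input shape: (22, 158, 88, 114)
Output shape: (22, 158, 87, 113)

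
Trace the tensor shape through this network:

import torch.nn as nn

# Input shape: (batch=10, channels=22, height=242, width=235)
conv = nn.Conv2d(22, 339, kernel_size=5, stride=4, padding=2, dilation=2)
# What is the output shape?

Input shape: (10, 22, 242, 235)
Output shape: (10, 339, 60, 58)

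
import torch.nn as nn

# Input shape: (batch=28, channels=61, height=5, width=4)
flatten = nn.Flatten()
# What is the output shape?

Input shape: (28, 61, 5, 4)
Output shape: (28, 1220)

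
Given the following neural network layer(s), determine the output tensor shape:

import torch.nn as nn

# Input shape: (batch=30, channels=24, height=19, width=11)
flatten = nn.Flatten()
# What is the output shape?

Input shape: (30, 24, 19, 11)
Output shape: (30, 5016)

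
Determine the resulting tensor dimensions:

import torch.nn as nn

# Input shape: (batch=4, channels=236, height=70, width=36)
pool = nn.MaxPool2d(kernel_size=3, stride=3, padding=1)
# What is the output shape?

Input shape: (4, 236, 70, 36)
Output shape: (4, 236, 24, 12)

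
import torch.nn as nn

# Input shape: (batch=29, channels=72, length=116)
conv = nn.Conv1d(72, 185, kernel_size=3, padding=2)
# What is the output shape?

Input shape: (29, 72, 116)
Output shape: (29, 185, 118)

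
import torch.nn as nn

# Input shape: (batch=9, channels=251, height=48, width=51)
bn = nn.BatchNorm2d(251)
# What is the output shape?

Input shape: (9, 251, 48, 51)
Output shape: (9, 251, 48, 51)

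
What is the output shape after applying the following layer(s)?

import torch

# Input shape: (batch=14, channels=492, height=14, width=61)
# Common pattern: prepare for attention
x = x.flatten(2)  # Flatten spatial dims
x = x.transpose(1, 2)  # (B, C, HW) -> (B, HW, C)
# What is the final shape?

Input shape: (14, 492, 14, 61)
  -> after flatten(2): (14, 492, 854)
Output shape: (14, 854, 492)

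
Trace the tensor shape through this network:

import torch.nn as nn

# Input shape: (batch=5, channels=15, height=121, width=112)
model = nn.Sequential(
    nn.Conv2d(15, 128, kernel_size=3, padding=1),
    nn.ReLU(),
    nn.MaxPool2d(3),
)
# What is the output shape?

Input shape: (5, 15, 121, 112)
  -> after Conv2d: (5, 128, 121, 112)
  -> after ReLU: (5, 128, 121, 112)
Output shape: (5, 128, 40, 37)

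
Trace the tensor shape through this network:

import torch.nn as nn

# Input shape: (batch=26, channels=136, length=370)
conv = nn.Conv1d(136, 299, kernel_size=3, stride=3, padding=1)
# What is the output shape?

Input shape: (26, 136, 370)
Output shape: (26, 299, 124)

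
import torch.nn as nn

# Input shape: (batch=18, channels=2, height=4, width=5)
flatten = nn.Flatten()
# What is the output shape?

Input shape: (18, 2, 4, 5)
Output shape: (18, 40)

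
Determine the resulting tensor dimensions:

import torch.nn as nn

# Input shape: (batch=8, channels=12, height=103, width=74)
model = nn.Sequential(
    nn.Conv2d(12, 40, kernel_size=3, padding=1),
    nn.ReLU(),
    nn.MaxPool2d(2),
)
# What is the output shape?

Input shape: (8, 12, 103, 74)
  -> after Conv2d: (8, 40, 103, 74)
  -> after ReLU: (8, 40, 103, 74)
Output shape: (8, 40, 51, 37)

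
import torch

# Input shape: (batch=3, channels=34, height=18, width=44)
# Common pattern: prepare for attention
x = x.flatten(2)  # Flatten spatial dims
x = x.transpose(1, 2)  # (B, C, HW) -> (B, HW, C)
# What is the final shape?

Input shape: (3, 34, 18, 44)
  -> after flatten(2): (3, 34, 792)
Output shape: (3, 792, 34)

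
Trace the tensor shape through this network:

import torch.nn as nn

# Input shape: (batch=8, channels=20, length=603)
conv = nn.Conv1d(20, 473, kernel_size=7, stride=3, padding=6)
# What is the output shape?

Input shape: (8, 20, 603)
Output shape: (8, 473, 203)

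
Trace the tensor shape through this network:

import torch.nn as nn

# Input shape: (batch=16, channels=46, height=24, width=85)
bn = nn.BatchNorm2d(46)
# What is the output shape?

Input shape: (16, 46, 24, 85)
Output shape: (16, 46, 24, 85)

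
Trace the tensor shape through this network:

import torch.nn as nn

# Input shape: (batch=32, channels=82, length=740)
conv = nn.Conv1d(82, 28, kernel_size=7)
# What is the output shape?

Input shape: (32, 82, 740)
Output shape: (32, 28, 734)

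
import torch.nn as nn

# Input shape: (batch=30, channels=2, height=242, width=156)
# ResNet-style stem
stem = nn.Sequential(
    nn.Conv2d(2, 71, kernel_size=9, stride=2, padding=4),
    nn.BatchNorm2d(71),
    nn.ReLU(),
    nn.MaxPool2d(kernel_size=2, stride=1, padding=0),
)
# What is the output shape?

Input shape: (30, 2, 242, 156)
  -> after Conv2d 9x9 stride=2: (30, 71, 121, 78)
Output shape: (30, 71, 120, 77)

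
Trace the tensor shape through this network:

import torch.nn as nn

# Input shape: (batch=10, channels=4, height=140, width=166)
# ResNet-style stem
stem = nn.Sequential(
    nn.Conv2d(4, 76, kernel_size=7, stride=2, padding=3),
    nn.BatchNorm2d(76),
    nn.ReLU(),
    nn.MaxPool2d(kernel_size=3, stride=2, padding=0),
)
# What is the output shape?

Input shape: (10, 4, 140, 166)
  -> after Conv2d 7x7 stride=2: (10, 76, 70, 83)
Output shape: (10, 76, 34, 41)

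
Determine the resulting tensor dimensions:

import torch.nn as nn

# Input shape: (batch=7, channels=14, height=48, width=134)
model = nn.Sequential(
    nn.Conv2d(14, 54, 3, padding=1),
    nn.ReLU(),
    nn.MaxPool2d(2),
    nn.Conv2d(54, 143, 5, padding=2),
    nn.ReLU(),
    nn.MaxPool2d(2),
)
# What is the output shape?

Input shape: (7, 14, 48, 134)
  -> after first Conv2d: (7, 54, 48, 134)
  -> after first MaxPool2d: (7, 54, 24, 67)
  -> after second Conv2d: (7, 143, 24, 67)
Output shape: (7, 143, 12, 33)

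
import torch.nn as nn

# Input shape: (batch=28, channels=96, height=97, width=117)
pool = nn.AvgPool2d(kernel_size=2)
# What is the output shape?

Input shape: (28, 96, 97, 117)
Output shape: (28, 96, 48, 58)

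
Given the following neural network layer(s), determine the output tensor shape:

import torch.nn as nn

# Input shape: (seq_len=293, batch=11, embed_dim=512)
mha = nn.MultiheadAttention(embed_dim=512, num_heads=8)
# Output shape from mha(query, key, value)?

Input shape: (293, 11, 512)
Output shape: (293, 11, 512)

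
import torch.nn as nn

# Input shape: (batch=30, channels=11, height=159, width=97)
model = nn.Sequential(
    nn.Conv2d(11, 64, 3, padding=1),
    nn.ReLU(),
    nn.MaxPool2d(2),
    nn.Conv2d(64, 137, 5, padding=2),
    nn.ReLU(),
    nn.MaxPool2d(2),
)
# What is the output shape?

Input shape: (30, 11, 159, 97)
  -> after first Conv2d: (30, 64, 159, 97)
  -> after first MaxPool2d: (30, 64, 79, 48)
  -> after second Conv2d: (30, 137, 79, 48)
Output shape: (30, 137, 39, 24)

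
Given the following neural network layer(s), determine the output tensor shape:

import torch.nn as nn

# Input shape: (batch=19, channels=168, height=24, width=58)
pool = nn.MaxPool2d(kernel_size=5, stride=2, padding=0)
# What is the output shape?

Input shape: (19, 168, 24, 58)
Output shape: (19, 168, 10, 27)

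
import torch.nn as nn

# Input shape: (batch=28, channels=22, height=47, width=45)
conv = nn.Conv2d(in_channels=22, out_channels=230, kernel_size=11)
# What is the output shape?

Input shape: (28, 22, 47, 45)
Output shape: (28, 230, 37, 35)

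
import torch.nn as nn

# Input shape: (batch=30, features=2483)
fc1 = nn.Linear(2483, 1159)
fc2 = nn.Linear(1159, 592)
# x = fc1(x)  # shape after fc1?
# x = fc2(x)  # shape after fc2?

Input shape: (30, 2483)
  -> after fc1: (30, 1159)
Output shape: (30, 592)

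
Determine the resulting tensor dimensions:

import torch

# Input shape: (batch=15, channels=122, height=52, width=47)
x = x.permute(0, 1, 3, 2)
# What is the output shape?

Input shape: (15, 122, 52, 47)
Output shape: (15, 122, 47, 52)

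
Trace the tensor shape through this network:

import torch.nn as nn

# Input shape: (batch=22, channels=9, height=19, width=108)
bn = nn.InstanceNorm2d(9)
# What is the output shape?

Input shape: (22, 9, 19, 108)
Output shape: (22, 9, 19, 108)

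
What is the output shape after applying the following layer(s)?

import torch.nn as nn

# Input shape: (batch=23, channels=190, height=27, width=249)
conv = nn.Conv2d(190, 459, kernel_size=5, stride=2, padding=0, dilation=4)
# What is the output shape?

Input shape: (23, 190, 27, 249)
Output shape: (23, 459, 6, 117)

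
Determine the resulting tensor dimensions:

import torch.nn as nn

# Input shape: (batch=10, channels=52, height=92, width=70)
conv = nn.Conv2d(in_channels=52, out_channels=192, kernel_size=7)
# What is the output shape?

Input shape: (10, 52, 92, 70)
Output shape: (10, 192, 86, 64)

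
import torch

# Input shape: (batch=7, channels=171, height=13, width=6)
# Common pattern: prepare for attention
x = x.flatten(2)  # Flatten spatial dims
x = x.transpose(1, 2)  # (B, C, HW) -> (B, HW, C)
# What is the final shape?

Input shape: (7, 171, 13, 6)
  -> after flatten(2): (7, 171, 78)
Output shape: (7, 78, 171)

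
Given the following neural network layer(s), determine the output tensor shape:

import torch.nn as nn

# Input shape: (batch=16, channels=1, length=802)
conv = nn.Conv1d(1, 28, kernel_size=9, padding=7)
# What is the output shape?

Input shape: (16, 1, 802)
Output shape: (16, 28, 808)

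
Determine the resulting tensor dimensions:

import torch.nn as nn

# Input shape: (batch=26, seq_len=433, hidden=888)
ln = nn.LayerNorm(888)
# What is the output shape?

Input shape: (26, 433, 888)
Output shape: (26, 433, 888)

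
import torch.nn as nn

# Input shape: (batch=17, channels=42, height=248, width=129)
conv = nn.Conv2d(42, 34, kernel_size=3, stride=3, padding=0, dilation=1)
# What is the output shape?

Input shape: (17, 42, 248, 129)
Output shape: (17, 34, 82, 43)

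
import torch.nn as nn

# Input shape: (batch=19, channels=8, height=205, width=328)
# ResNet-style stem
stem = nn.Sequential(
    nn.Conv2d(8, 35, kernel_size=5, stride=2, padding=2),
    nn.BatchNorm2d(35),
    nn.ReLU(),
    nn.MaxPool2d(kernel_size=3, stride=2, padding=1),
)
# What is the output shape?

Input shape: (19, 8, 205, 328)
  -> after Conv2d 5x5 stride=2: (19, 35, 103, 164)
Output shape: (19, 35, 52, 82)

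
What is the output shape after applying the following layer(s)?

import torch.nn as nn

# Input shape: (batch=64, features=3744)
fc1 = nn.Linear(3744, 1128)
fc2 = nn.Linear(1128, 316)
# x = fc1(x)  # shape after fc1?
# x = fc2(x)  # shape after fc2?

Input shape: (64, 3744)
  -> after fc1: (64, 1128)
Output shape: (64, 316)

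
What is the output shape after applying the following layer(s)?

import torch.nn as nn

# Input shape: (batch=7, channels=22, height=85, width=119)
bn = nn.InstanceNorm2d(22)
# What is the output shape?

Input shape: (7, 22, 85, 119)
Output shape: (7, 22, 85, 119)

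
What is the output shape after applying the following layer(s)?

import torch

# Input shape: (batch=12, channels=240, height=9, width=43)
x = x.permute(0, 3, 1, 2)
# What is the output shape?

Input shape: (12, 240, 9, 43)
Output shape: (12, 43, 240, 9)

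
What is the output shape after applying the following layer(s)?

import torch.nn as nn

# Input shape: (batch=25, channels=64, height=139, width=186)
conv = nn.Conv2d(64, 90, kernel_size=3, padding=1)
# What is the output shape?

Input shape: (25, 64, 139, 186)
Output shape: (25, 90, 139, 186)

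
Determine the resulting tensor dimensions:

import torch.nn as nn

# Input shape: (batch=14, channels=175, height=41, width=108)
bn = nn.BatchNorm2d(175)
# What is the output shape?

Input shape: (14, 175, 41, 108)
Output shape: (14, 175, 41, 108)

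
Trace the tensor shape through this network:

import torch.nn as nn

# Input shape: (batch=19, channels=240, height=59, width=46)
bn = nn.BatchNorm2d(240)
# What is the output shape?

Input shape: (19, 240, 59, 46)
Output shape: (19, 240, 59, 46)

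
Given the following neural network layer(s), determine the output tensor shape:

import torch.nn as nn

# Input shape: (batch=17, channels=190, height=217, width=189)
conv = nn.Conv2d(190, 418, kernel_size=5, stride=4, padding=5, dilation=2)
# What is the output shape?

Input shape: (17, 190, 217, 189)
Output shape: (17, 418, 55, 48)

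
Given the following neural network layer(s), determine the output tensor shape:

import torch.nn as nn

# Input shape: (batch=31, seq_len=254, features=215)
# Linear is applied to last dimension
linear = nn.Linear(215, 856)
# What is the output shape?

Input shape: (31, 254, 215)
Output shape: (31, 254, 856)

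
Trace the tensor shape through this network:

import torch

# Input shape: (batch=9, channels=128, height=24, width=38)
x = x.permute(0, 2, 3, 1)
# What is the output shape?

Input shape: (9, 128, 24, 38)
Output shape: (9, 24, 38, 128)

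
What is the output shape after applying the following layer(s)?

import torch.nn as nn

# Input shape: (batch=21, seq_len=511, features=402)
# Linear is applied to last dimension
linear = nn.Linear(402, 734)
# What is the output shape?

Input shape: (21, 511, 402)
Output shape: (21, 511, 734)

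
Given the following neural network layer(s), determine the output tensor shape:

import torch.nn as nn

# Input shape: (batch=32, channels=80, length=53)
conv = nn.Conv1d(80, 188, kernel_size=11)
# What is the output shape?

Input shape: (32, 80, 53)
Output shape: (32, 188, 43)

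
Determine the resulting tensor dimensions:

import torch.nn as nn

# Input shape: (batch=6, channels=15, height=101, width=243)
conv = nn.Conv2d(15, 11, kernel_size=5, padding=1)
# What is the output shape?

Input shape: (6, 15, 101, 243)
Output shape: (6, 11, 99, 241)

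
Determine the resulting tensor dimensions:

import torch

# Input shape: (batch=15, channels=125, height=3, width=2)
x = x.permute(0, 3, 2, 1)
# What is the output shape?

Input shape: (15, 125, 3, 2)
Output shape: (15, 2, 3, 125)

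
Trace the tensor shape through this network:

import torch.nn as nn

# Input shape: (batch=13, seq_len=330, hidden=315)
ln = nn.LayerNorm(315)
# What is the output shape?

Input shape: (13, 330, 315)
Output shape: (13, 330, 315)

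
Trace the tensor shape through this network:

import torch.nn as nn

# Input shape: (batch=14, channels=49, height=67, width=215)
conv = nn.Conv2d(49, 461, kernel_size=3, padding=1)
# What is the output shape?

Input shape: (14, 49, 67, 215)
Output shape: (14, 461, 67, 215)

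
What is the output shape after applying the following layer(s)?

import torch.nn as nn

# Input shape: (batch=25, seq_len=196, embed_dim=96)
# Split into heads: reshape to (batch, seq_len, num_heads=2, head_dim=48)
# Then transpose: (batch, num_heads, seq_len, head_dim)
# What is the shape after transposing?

Input shape: (25, 196, 96)
  -> after reshape: (25, 196, 2, 48)
Output shape: (25, 2, 196, 48)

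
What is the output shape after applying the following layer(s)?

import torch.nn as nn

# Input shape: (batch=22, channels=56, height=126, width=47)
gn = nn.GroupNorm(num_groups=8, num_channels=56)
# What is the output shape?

Input shape: (22, 56, 126, 47)
Output shape: (22, 56, 126, 47)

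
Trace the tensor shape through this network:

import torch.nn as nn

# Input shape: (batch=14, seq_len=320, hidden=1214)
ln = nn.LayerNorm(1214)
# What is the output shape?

Input shape: (14, 320, 1214)
Output shape: (14, 320, 1214)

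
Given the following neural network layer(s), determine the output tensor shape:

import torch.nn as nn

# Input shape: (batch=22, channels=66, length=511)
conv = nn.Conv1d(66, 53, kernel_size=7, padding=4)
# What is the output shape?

Input shape: (22, 66, 511)
Output shape: (22, 53, 513)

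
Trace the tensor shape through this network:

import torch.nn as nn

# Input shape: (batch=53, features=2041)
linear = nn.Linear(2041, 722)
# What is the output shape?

Input shape: (53, 2041)
Output shape: (53, 722)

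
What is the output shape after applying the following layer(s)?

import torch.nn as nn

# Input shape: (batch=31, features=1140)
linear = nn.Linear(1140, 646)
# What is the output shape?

Input shape: (31, 1140)
Output shape: (31, 646)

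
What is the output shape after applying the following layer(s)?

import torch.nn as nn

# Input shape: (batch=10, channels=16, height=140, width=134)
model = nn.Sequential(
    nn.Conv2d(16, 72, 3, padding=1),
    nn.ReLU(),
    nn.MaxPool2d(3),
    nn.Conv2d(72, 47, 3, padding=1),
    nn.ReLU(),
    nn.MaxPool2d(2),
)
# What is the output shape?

Input shape: (10, 16, 140, 134)
  -> after first Conv2d: (10, 72, 140, 134)
  -> after first MaxPool2d: (10, 72, 46, 44)
  -> after second Conv2d: (10, 47, 46, 44)
Output shape: (10, 47, 23, 22)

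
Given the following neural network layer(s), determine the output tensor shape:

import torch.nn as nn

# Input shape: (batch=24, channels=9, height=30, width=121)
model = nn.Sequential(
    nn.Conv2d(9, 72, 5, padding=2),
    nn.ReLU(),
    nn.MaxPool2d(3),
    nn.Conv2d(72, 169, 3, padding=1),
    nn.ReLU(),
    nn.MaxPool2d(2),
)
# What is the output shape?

Input shape: (24, 9, 30, 121)
  -> after first Conv2d: (24, 72, 30, 121)
  -> after first MaxPool2d: (24, 72, 10, 40)
  -> after second Conv2d: (24, 169, 10, 40)
Output shape: (24, 169, 5, 20)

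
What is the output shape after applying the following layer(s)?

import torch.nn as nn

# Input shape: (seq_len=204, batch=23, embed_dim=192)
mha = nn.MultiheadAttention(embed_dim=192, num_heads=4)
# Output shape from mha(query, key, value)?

Input shape: (204, 23, 192)
Output shape: (204, 23, 192)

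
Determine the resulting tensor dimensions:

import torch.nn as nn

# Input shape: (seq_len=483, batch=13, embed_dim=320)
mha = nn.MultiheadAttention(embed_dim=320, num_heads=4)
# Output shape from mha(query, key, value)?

Input shape: (483, 13, 320)
Output shape: (483, 13, 320)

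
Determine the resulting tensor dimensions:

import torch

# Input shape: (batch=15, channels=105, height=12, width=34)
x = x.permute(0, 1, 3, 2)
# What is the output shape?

Input shape: (15, 105, 12, 34)
Output shape: (15, 105, 34, 12)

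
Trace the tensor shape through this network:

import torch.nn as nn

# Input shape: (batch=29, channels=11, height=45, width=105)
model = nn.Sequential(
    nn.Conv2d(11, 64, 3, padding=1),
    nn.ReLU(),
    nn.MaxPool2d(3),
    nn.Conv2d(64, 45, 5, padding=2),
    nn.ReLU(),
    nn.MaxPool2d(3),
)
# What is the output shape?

Input shape: (29, 11, 45, 105)
  -> after first Conv2d: (29, 64, 45, 105)
  -> after first MaxPool2d: (29, 64, 15, 35)
  -> after second Conv2d: (29, 45, 15, 35)
Output shape: (29, 45, 5, 11)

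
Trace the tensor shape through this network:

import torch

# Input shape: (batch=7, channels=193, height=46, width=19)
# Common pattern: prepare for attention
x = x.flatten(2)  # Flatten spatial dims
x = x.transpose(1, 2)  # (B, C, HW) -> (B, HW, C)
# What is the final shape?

Input shape: (7, 193, 46, 19)
  -> after flatten(2): (7, 193, 874)
Output shape: (7, 874, 193)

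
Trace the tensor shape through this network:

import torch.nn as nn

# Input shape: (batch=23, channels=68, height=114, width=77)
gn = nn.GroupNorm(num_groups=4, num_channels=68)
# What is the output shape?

Input shape: (23, 68, 114, 77)
Output shape: (23, 68, 114, 77)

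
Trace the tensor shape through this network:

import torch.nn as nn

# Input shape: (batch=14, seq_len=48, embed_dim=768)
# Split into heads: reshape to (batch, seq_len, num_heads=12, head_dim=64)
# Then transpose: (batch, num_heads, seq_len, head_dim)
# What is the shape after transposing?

Input shape: (14, 48, 768)
  -> after reshape: (14, 48, 12, 64)
Output shape: (14, 12, 48, 64)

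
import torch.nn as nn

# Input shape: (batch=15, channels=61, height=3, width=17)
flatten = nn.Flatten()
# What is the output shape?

Input shape: (15, 61, 3, 17)
Output shape: (15, 3111)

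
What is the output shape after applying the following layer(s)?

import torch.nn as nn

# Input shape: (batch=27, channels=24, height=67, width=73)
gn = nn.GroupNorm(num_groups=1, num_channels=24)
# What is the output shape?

Input shape: (27, 24, 67, 73)
Output shape: (27, 24, 67, 73)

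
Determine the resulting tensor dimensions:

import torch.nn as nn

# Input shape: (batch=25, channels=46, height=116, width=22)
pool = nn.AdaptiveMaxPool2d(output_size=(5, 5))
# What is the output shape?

Input shape: (25, 46, 116, 22)
Output shape: (25, 46, 5, 5)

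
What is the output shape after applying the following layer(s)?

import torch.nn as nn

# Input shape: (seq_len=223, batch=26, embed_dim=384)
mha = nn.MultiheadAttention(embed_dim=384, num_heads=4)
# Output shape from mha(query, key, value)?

Input shape: (223, 26, 384)
Output shape: (223, 26, 384)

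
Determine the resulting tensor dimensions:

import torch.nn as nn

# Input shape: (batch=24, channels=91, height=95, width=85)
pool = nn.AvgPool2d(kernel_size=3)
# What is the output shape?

Input shape: (24, 91, 95, 85)
Output shape: (24, 91, 31, 28)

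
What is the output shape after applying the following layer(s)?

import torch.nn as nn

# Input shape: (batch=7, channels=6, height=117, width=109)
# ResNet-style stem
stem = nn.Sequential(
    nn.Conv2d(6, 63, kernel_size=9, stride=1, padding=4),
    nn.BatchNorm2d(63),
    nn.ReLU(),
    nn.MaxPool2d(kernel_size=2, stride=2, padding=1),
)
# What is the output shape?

Input shape: (7, 6, 117, 109)
  -> after Conv2d 9x9 stride=1: (7, 63, 117, 109)
Output shape: (7, 63, 59, 55)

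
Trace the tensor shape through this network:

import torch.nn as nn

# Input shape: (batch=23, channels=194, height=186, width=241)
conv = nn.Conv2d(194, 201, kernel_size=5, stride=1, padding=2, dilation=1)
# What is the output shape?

Input shape: (23, 194, 186, 241)
Output shape: (23, 201, 186, 241)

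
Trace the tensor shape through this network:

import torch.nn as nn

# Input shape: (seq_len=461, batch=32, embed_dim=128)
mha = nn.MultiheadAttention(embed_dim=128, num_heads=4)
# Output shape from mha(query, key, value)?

Input shape: (461, 32, 128)
Output shape: (461, 32, 128)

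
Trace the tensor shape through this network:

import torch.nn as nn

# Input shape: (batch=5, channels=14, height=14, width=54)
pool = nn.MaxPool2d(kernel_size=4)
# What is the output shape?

Input shape: (5, 14, 14, 54)
Output shape: (5, 14, 3, 13)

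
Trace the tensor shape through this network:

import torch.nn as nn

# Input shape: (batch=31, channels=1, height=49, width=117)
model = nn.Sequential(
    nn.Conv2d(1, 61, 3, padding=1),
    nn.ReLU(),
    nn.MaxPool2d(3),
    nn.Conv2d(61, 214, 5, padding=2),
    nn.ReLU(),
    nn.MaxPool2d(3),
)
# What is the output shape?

Input shape: (31, 1, 49, 117)
  -> after first Conv2d: (31, 61, 49, 117)
  -> after first MaxPool2d: (31, 61, 16, 39)
  -> after second Conv2d: (31, 214, 16, 39)
Output shape: (31, 214, 5, 13)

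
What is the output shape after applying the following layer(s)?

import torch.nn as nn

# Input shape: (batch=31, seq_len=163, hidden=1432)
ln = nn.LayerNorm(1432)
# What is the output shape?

Input shape: (31, 163, 1432)
Output shape: (31, 163, 1432)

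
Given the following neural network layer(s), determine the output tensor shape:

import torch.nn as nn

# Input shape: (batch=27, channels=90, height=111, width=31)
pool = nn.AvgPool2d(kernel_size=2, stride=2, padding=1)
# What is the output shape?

Input shape: (27, 90, 111, 31)
Output shape: (27, 90, 56, 16)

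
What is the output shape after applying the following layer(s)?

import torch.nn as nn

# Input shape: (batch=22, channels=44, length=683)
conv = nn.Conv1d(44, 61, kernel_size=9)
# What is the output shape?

Input shape: (22, 44, 683)
Output shape: (22, 61, 675)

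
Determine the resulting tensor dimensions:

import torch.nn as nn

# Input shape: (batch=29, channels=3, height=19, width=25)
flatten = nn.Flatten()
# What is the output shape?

Input shape: (29, 3, 19, 25)
Output shape: (29, 1425)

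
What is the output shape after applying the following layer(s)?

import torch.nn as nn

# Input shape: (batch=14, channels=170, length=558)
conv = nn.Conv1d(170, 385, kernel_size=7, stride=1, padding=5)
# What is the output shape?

Input shape: (14, 170, 558)
Output shape: (14, 385, 562)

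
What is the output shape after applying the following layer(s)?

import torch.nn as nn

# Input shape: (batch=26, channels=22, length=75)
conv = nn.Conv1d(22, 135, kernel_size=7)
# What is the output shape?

Input shape: (26, 22, 75)
Output shape: (26, 135, 69)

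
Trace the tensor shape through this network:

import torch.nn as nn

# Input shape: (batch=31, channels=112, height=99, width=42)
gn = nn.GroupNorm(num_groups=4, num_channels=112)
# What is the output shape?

Input shape: (31, 112, 99, 42)
Output shape: (31, 112, 99, 42)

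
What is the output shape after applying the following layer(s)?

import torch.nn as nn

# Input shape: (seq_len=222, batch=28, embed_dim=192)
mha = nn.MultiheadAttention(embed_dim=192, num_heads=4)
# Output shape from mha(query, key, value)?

Input shape: (222, 28, 192)
Output shape: (222, 28, 192)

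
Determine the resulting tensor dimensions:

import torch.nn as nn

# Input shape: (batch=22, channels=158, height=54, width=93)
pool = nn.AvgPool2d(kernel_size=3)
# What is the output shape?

Input shape: (22, 158, 54, 93)
Output shape: (22, 158, 18, 31)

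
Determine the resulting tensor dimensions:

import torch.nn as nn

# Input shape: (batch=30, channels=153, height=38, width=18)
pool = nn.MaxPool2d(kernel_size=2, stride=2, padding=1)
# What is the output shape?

Input shape: (30, 153, 38, 18)
Output shape: (30, 153, 20, 10)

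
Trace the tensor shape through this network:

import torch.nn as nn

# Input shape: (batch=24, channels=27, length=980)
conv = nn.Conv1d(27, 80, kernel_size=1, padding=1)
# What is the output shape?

Input shape: (24, 27, 980)
Output shape: (24, 80, 982)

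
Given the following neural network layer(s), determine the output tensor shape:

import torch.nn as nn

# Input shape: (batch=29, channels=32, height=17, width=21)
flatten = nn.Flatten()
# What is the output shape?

Input shape: (29, 32, 17, 21)
Output shape: (29, 11424)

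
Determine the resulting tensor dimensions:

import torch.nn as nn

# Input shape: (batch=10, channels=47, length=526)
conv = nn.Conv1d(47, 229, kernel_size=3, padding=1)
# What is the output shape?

Input shape: (10, 47, 526)
Output shape: (10, 229, 526)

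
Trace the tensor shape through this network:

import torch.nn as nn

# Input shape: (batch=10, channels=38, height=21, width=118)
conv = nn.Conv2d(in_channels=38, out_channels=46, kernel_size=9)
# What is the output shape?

Input shape: (10, 38, 21, 118)
Output shape: (10, 46, 13, 110)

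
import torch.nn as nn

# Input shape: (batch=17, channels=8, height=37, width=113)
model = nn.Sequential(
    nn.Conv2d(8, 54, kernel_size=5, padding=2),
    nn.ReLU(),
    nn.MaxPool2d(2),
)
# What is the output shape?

Input shape: (17, 8, 37, 113)
  -> after Conv2d: (17, 54, 37, 113)
  -> after ReLU: (17, 54, 37, 113)
Output shape: (17, 54, 18, 56)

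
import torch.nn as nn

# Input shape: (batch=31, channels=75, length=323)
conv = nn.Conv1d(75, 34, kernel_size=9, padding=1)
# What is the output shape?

Input shape: (31, 75, 323)
Output shape: (31, 34, 317)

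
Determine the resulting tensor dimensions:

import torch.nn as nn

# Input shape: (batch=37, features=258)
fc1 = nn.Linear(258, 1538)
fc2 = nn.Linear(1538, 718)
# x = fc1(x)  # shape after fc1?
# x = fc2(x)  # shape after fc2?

Input shape: (37, 258)
  -> after fc1: (37, 1538)
Output shape: (37, 718)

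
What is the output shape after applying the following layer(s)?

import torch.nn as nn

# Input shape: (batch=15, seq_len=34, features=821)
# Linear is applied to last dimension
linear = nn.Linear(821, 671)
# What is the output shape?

Input shape: (15, 34, 821)
Output shape: (15, 34, 671)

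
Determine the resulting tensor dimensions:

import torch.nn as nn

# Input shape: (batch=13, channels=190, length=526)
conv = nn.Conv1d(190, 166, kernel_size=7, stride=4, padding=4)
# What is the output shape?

Input shape: (13, 190, 526)
Output shape: (13, 166, 132)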